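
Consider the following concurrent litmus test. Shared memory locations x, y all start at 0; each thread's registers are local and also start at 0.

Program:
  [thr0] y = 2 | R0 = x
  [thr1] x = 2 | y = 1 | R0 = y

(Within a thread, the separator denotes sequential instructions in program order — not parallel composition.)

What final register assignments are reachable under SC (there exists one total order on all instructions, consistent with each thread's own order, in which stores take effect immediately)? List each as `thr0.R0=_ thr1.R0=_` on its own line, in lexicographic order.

thr0.R0=0 thr1.R0=1
thr0.R0=2 thr1.R0=1
thr0.R0=2 thr1.R0=2

outcome vector order: (thr0.R0,thr1.R0)
|SC outcomes| = 3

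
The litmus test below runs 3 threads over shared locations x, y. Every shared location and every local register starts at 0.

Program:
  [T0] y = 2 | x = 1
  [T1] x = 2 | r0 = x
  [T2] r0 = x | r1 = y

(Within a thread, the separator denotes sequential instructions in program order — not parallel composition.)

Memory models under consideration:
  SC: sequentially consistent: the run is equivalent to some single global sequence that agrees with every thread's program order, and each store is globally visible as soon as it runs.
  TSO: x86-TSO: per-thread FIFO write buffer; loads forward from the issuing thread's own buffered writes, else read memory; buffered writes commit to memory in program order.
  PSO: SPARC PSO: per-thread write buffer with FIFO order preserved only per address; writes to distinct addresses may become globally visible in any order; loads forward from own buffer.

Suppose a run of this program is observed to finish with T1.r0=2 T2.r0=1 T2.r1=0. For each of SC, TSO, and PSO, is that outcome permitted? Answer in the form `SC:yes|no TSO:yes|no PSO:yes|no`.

outcome vector order: (T1.r0,T2.r0,T2.r1)
SC (10): (1,0,0), (1,0,2), (1,1,2), (1,2,0), (1,2,2), (2,0,0), (2,0,2), (2,1,2), (2,2,0), (2,2,2)
TSO (10): (1,0,0), (1,0,2), (1,1,2), (1,2,0), (1,2,2), (2,0,0), (2,0,2), (2,1,2), (2,2,0), (2,2,2)
PSO (12): (1,0,0), (1,0,2), (1,1,0), (1,1,2), (1,2,0), (1,2,2), (2,0,0), (2,0,2), (2,1,0), (2,1,2), (2,2,0), (2,2,2)
target (2,1,0) ∈ {PSO}

SC:no TSO:no PSO:yes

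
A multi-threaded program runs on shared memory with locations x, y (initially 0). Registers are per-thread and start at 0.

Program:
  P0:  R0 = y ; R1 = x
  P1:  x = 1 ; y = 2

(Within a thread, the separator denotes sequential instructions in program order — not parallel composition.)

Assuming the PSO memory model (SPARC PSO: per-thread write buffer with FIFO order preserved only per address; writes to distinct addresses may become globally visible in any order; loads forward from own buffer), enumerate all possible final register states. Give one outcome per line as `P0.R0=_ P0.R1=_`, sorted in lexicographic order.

outcome vector order: (P0.R0,P0.R1)
|PSO outcomes| = 4

P0.R0=0 P0.R1=0
P0.R0=0 P0.R1=1
P0.R0=2 P0.R1=0
P0.R0=2 P0.R1=1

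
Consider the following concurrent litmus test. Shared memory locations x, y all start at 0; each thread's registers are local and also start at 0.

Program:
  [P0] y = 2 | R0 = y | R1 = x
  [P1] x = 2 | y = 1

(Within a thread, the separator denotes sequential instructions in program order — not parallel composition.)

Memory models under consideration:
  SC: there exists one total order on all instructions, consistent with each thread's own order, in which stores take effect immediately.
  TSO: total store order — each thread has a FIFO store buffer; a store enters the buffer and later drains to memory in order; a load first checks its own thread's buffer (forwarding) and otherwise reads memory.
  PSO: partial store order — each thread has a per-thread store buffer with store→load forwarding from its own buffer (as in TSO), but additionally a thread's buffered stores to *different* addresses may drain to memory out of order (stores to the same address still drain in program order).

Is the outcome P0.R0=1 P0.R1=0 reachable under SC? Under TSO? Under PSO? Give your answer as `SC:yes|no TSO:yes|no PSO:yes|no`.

outcome vector order: (P0.R0,P0.R1)
SC (3): 12; 20; 22
TSO (3): 12; 20; 22
PSO (4): 10; 12; 20; 22
target 10 ∈ {PSO}

SC:no TSO:no PSO:yes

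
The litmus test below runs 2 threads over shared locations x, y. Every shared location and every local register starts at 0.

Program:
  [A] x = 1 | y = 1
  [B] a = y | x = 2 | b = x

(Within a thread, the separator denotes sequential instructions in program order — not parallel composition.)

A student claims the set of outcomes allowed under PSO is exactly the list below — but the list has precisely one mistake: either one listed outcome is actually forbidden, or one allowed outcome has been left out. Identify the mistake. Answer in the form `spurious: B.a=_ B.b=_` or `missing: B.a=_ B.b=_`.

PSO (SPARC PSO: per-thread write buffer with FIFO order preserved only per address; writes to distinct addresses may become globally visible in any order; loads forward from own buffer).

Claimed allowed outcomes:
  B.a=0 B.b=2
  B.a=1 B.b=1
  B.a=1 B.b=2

outcome vector order: (B.a,B.b)
PSO (4): 0/1; 0/2; 1/1; 1/2
PSO∖claimed = {0/1}

missing: B.a=0 B.b=1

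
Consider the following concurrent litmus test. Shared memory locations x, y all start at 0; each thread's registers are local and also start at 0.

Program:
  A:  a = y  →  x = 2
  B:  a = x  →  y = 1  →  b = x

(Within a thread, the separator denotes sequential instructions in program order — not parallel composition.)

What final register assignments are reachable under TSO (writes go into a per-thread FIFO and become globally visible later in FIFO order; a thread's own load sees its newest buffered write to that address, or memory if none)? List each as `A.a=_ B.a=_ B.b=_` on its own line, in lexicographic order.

outcome vector order: (A.a,B.a,B.b)
|TSO outcomes| = 5

A.a=0 B.a=0 B.b=0
A.a=0 B.a=0 B.b=2
A.a=0 B.a=2 B.b=2
A.a=1 B.a=0 B.b=0
A.a=1 B.a=0 B.b=2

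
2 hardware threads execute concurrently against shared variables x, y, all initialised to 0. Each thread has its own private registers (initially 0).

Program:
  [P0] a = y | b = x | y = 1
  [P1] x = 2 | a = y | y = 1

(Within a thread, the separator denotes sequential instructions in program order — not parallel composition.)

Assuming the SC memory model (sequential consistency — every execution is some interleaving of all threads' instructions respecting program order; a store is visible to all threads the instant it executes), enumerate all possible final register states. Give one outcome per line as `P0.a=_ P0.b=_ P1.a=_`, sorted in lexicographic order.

P0.a=0 P0.b=0 P1.a=0
P0.a=0 P0.b=0 P1.a=1
P0.a=0 P0.b=2 P1.a=0
P0.a=0 P0.b=2 P1.a=1
P0.a=1 P0.b=2 P1.a=0

outcome vector order: (P0.a,P0.b,P1.a)
|SC outcomes| = 5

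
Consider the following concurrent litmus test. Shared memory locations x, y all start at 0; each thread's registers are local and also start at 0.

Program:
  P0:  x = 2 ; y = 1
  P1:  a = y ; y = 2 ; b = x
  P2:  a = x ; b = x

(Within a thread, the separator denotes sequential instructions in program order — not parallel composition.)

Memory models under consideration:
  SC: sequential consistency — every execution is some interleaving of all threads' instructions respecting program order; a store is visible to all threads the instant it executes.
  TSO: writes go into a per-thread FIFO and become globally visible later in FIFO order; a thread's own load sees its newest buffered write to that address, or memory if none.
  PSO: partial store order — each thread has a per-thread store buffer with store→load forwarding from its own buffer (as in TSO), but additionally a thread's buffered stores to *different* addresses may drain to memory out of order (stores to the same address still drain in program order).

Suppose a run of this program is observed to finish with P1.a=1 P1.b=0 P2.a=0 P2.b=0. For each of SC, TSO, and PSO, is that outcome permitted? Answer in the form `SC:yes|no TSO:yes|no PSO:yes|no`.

outcome vector order: (P1.a,P1.b,P2.a,P2.b)
SC: 9 outcomes — {<0 0 0 0>; <0 0 0 2>; <0 0 2 2>; <0 2 0 0>; <0 2 0 2>; <0 2 2 2>; <1 2 0 0>; <1 2 0 2>; <1 2 2 2>}
TSO: 9 outcomes — {<0 0 0 0>; <0 0 0 2>; <0 0 2 2>; <0 2 0 0>; <0 2 0 2>; <0 2 2 2>; <1 2 0 0>; <1 2 0 2>; <1 2 2 2>}
PSO: 12 outcomes — {<0 0 0 0>; <0 0 0 2>; <0 0 2 2>; <0 2 0 0>; <0 2 0 2>; <0 2 2 2>; <1 0 0 0>; <1 0 0 2>; <1 0 2 2>; <1 2 0 0>; <1 2 0 2>; <1 2 2 2>}
target <1 0 0 0> ∈ {PSO}

SC:no TSO:no PSO:yes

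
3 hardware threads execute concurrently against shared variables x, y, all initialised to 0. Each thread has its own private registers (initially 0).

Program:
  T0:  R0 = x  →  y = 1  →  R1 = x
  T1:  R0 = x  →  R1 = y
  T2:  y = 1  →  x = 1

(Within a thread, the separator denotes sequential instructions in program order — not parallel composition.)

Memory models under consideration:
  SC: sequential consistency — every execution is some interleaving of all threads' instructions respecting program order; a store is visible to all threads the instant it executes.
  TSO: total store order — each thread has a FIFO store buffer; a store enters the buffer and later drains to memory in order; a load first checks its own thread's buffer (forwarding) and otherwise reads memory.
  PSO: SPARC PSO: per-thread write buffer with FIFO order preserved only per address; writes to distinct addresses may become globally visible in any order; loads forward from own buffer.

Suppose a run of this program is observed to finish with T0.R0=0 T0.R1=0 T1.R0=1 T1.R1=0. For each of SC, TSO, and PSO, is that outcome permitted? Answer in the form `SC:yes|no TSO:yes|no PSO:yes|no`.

SC:no TSO:no PSO:yes

outcome vector order: (T0.R0,T0.R1,T1.R0,T1.R1)
[SC] allowed = {0/0/0/0; 0/0/0/1; 0/0/1/1; 0/1/0/0; 0/1/0/1; 0/1/1/1; 1/1/0/0; 1/1/0/1; 1/1/1/1}
[TSO] allowed = {0/0/0/0; 0/0/0/1; 0/0/1/1; 0/1/0/0; 0/1/0/1; 0/1/1/1; 1/1/0/0; 1/1/0/1; 1/1/1/1}
[PSO] allowed = {0/0/0/0; 0/0/0/1; 0/0/1/0; 0/0/1/1; 0/1/0/0; 0/1/0/1; 0/1/1/0; 0/1/1/1; 1/1/0/0; 1/1/0/1; 1/1/1/0; 1/1/1/1}
target 0/0/1/0 ∈ {PSO}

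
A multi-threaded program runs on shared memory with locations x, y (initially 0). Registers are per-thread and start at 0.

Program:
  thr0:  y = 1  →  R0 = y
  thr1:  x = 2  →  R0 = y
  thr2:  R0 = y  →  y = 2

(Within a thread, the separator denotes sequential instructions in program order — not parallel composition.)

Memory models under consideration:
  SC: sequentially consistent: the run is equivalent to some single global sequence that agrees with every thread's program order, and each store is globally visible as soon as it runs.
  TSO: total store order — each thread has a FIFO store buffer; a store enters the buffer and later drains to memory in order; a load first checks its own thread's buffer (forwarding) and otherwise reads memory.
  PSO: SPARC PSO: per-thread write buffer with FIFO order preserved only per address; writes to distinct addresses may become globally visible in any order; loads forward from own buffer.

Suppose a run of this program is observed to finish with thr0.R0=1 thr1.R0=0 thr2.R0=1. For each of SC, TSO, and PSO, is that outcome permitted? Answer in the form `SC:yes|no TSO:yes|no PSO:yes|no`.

outcome vector order: (thr0.R0,thr1.R0,thr2.R0)
under SC → 1/0/0; 1/0/1; 1/1/0; 1/1/1; 1/2/0; 1/2/1; 2/0/0; 2/0/1; 2/1/0; 2/1/1; 2/2/0; 2/2/1
under TSO → 1/0/0; 1/0/1; 1/1/0; 1/1/1; 1/2/0; 1/2/1; 2/0/0; 2/0/1; 2/1/0; 2/1/1; 2/2/0; 2/2/1
under PSO → 1/0/0; 1/0/1; 1/1/0; 1/1/1; 1/2/0; 1/2/1; 2/0/0; 2/0/1; 2/1/0; 2/1/1; 2/2/0; 2/2/1
target 1/0/1 ∈ {SC,TSO,PSO}

SC:yes TSO:yes PSO:yes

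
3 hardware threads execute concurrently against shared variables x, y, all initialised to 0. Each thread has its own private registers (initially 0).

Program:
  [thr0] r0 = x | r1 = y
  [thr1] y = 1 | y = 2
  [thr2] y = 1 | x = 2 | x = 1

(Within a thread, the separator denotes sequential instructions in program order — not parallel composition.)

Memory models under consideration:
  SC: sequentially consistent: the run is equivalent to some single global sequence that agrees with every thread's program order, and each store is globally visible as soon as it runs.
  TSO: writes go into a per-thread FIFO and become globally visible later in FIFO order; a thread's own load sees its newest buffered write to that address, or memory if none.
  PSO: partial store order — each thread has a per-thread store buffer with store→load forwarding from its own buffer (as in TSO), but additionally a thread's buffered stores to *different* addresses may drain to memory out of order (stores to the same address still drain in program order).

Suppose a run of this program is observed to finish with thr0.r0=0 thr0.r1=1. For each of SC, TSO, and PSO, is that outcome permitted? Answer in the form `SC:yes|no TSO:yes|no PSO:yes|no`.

outcome vector order: (thr0.r0,thr0.r1)
under SC → 00 01 02 11 12 21 22
under TSO → 00 01 02 11 12 21 22
under PSO → 00 01 02 10 11 12 20 21 22
target 01 ∈ {SC,TSO,PSO}

SC:yes TSO:yes PSO:yes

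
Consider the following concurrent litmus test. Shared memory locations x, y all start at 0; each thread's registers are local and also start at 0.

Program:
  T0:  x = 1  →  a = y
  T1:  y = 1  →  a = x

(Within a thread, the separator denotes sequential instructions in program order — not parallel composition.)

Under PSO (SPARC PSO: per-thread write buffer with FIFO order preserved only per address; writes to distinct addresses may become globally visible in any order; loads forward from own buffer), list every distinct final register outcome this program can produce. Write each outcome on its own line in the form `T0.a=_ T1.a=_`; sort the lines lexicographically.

outcome vector order: (T0.a,T1.a)
|PSO outcomes| = 4

T0.a=0 T1.a=0
T0.a=0 T1.a=1
T0.a=1 T1.a=0
T0.a=1 T1.a=1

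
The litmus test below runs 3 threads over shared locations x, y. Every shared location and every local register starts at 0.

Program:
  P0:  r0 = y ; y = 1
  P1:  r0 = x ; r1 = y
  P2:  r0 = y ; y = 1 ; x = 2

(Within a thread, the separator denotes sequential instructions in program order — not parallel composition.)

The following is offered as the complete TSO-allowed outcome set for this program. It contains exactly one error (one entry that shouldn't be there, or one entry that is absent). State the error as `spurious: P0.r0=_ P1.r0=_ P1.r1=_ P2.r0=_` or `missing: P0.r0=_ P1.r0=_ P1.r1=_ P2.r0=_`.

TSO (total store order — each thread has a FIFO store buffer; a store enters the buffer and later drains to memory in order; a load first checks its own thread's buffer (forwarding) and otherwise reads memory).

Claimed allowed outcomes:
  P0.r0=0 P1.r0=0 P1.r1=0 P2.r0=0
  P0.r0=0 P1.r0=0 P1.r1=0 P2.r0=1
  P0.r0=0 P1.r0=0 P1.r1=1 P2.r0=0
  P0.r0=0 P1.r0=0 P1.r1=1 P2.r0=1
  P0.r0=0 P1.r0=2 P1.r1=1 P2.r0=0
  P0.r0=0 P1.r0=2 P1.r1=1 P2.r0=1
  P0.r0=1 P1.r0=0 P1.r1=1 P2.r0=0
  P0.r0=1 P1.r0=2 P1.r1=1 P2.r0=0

outcome vector order: (P0.r0,P1.r0,P1.r1,P2.r0)
[TSO] allowed = {0000 0001 0010 0011 0210 0211 1000 1010 1210}
TSO∖claimed = {1000}

missing: P0.r0=1 P1.r0=0 P1.r1=0 P2.r0=0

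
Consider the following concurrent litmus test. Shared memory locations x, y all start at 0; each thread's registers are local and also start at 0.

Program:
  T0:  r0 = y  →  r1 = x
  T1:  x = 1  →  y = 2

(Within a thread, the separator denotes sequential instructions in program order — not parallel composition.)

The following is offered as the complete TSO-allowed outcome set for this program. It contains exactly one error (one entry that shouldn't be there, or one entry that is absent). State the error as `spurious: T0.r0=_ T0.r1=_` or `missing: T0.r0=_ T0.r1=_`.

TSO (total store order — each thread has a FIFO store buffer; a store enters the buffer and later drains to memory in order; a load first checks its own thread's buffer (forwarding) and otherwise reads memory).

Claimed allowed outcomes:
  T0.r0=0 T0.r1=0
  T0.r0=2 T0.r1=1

outcome vector order: (T0.r0,T0.r1)
[TSO] allowed = {0/0 0/1 2/1}
TSO∖claimed = {0/1}

missing: T0.r0=0 T0.r1=1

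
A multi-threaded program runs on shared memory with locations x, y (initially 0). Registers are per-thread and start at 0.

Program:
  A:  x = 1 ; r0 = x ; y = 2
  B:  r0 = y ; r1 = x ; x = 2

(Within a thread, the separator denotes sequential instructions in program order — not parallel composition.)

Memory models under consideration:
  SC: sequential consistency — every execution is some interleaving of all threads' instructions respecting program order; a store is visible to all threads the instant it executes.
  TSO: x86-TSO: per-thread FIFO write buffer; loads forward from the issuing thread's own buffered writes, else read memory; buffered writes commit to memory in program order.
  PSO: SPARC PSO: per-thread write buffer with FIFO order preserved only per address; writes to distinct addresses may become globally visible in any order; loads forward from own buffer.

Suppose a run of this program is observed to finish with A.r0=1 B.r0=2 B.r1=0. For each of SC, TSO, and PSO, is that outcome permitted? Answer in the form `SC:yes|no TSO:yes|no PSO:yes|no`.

SC:no TSO:no PSO:yes

outcome vector order: (A.r0,B.r0,B.r1)
SC: 5 outcomes — {(1,0,0), (1,0,1), (1,2,1), (2,0,0), (2,0,1)}
TSO: 5 outcomes — {(1,0,0), (1,0,1), (1,2,1), (2,0,0), (2,0,1)}
PSO: 6 outcomes — {(1,0,0), (1,0,1), (1,2,0), (1,2,1), (2,0,0), (2,0,1)}
target (1,2,0) ∈ {PSO}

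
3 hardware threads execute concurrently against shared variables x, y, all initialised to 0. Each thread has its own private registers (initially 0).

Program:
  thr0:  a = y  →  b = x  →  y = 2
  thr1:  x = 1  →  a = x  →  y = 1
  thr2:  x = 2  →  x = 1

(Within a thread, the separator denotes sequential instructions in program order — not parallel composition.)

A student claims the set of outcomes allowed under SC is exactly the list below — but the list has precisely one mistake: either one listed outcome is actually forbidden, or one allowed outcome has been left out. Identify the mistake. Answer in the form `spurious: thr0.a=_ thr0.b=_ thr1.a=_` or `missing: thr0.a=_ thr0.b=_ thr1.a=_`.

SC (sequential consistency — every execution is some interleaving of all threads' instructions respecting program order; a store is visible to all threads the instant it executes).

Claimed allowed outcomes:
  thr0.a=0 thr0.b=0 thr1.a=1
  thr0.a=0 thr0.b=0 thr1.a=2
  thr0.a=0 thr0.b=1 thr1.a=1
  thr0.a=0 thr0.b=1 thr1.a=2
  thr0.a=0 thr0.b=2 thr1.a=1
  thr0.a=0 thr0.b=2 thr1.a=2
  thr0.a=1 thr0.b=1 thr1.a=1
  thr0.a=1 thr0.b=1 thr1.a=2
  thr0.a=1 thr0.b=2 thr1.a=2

outcome vector order: (thr0.a,thr0.b,thr1.a)
[SC] allowed = {(0,0,1) (0,0,2) (0,1,1) (0,1,2) (0,2,1) (0,2,2) (1,1,1) (1,1,2) (1,2,1) (1,2,2)}
SC∖claimed = {(1,2,1)}

missing: thr0.a=1 thr0.b=2 thr1.a=1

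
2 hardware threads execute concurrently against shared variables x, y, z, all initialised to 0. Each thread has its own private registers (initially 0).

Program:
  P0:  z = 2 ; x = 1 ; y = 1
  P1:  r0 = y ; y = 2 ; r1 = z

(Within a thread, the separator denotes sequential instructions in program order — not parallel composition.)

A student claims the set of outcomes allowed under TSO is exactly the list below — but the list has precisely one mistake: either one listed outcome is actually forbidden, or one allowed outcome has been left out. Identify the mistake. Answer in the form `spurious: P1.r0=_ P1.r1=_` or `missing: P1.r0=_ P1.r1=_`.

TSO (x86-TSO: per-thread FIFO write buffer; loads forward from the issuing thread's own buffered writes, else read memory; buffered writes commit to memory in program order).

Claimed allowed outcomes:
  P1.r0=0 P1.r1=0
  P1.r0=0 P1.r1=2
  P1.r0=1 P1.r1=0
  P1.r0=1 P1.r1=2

outcome vector order: (P1.r0,P1.r1)
TSO: 3 outcomes — {00 02 12}
claimed∖TSO = {10}

spurious: P1.r0=1 P1.r1=0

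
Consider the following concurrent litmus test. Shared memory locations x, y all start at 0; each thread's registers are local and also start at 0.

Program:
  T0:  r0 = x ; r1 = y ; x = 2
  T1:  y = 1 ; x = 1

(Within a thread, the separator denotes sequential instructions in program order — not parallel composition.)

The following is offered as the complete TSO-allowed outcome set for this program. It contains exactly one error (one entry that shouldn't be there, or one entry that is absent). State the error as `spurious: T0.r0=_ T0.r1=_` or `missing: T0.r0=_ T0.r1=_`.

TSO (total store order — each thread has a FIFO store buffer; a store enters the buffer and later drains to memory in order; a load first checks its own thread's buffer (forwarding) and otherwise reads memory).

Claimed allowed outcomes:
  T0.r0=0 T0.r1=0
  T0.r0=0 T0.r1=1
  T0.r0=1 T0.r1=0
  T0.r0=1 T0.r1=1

outcome vector order: (T0.r0,T0.r1)
[TSO] allowed = {<0 0> <0 1> <1 1>}
claimed∖TSO = {<1 0>}

spurious: T0.r0=1 T0.r1=0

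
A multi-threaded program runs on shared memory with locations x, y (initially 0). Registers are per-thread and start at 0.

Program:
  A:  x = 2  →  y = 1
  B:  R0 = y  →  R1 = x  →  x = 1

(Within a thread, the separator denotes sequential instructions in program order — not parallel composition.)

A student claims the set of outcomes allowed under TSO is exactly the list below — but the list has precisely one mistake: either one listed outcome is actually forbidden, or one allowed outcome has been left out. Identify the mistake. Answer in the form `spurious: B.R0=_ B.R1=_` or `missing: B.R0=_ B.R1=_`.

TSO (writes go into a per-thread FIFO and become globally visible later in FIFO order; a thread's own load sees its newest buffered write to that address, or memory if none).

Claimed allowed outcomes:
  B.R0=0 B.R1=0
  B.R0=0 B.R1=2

outcome vector order: (B.R0,B.R1)
under TSO → 00; 02; 12
TSO∖claimed = {12}

missing: B.R0=1 B.R1=2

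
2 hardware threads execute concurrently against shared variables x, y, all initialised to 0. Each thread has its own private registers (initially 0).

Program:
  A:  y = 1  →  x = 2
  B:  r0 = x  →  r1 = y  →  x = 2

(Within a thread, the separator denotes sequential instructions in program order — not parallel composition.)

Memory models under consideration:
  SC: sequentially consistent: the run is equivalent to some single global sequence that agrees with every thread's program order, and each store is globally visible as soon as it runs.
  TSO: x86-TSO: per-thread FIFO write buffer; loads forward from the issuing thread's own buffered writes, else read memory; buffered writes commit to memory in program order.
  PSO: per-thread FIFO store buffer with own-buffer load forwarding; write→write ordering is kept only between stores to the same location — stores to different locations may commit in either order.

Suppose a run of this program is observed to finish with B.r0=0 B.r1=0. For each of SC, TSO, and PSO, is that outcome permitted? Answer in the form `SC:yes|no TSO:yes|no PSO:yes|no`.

outcome vector order: (B.r0,B.r1)
under SC → 00 01 21
under TSO → 00 01 21
under PSO → 00 01 20 21
target 00 ∈ {SC,TSO,PSO}

SC:yes TSO:yes PSO:yes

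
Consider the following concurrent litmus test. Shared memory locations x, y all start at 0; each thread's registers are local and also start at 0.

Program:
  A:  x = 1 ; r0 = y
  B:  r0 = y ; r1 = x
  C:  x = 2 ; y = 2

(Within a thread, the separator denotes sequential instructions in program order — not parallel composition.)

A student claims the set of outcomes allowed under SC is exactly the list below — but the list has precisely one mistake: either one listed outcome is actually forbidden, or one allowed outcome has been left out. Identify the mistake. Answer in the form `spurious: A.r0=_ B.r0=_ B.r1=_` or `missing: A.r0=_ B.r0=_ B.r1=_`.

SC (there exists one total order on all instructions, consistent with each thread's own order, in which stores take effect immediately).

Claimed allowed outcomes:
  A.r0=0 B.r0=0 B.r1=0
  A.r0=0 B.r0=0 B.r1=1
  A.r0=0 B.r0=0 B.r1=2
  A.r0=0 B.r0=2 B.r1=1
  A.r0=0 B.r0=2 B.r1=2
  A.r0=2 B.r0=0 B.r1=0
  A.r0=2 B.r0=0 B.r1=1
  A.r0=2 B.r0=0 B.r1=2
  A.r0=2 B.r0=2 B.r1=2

outcome vector order: (A.r0,B.r0,B.r1)
[SC] allowed = {<0 0 0>, <0 0 1>, <0 0 2>, <0 2 1>, <0 2 2>, <2 0 0>, <2 0 1>, <2 0 2>, <2 2 1>, <2 2 2>}
SC∖claimed = {<2 2 1>}

missing: A.r0=2 B.r0=2 B.r1=1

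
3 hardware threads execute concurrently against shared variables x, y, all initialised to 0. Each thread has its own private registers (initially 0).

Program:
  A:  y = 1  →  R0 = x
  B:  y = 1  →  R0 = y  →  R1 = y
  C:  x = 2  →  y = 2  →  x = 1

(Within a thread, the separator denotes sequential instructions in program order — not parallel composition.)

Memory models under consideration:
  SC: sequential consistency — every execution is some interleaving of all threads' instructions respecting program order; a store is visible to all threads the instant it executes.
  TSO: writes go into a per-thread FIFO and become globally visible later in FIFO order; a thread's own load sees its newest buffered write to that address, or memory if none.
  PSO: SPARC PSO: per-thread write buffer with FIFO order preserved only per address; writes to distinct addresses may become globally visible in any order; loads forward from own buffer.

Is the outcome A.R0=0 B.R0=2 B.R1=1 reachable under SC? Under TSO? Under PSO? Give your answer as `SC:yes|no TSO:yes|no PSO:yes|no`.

outcome vector order: (A.R0,B.R0,B.R1)
SC: 11 outcomes — {(0,1,1); (0,1,2); (0,2,2); (1,1,1); (1,1,2); (1,2,1); (1,2,2); (2,1,1); (2,1,2); (2,2,1); (2,2,2)}
TSO: 12 outcomes — {(0,1,1); (0,1,2); (0,2,1); (0,2,2); (1,1,1); (1,1,2); (1,2,1); (1,2,2); (2,1,1); (2,1,2); (2,2,1); (2,2,2)}
PSO: 12 outcomes — {(0,1,1); (0,1,2); (0,2,1); (0,2,2); (1,1,1); (1,1,2); (1,2,1); (1,2,2); (2,1,1); (2,1,2); (2,2,1); (2,2,2)}
target (0,2,1) ∈ {TSO,PSO}

SC:no TSO:yes PSO:yes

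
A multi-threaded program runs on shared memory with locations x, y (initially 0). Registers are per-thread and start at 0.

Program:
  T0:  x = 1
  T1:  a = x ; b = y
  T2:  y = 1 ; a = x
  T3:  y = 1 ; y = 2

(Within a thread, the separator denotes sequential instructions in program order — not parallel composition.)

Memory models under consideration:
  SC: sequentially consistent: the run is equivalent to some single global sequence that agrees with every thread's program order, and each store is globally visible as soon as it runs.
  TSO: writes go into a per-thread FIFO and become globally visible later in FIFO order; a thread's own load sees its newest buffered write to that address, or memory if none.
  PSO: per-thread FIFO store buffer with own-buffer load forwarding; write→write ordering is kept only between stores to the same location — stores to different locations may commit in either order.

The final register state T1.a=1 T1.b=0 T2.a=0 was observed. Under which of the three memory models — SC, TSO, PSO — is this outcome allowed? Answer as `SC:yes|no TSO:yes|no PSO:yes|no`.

SC:no TSO:yes PSO:yes

outcome vector order: (T1.a,T1.b,T2.a)
SC: 11 outcomes — {000; 001; 010; 011; 020; 021; 101; 110; 111; 120; 121}
TSO: 12 outcomes — {000; 001; 010; 011; 020; 021; 100; 101; 110; 111; 120; 121}
PSO: 12 outcomes — {000; 001; 010; 011; 020; 021; 100; 101; 110; 111; 120; 121}
target 100 ∈ {TSO,PSO}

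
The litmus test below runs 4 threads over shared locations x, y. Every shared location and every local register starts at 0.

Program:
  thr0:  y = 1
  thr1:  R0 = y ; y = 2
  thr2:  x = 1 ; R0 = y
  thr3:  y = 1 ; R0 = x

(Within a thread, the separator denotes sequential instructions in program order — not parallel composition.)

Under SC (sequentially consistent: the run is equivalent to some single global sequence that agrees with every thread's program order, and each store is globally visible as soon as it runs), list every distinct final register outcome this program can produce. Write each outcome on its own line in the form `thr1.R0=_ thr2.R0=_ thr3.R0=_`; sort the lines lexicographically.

outcome vector order: (thr1.R0,thr2.R0,thr3.R0)
|SC outcomes| = 10

thr1.R0=0 thr2.R0=0 thr3.R0=1
thr1.R0=0 thr2.R0=1 thr3.R0=0
thr1.R0=0 thr2.R0=1 thr3.R0=1
thr1.R0=0 thr2.R0=2 thr3.R0=0
thr1.R0=0 thr2.R0=2 thr3.R0=1
thr1.R0=1 thr2.R0=0 thr3.R0=1
thr1.R0=1 thr2.R0=1 thr3.R0=0
thr1.R0=1 thr2.R0=1 thr3.R0=1
thr1.R0=1 thr2.R0=2 thr3.R0=0
thr1.R0=1 thr2.R0=2 thr3.R0=1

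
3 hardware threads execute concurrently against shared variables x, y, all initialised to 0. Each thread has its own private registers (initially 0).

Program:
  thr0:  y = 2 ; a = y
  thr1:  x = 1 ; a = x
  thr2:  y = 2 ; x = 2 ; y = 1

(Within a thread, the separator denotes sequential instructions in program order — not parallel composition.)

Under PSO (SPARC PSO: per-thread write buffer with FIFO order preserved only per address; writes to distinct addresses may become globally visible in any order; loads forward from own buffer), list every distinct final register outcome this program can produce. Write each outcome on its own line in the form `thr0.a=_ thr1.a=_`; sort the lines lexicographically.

thr0.a=1 thr1.a=1
thr0.a=1 thr1.a=2
thr0.a=2 thr1.a=1
thr0.a=2 thr1.a=2

outcome vector order: (thr0.a,thr1.a)
|PSO outcomes| = 4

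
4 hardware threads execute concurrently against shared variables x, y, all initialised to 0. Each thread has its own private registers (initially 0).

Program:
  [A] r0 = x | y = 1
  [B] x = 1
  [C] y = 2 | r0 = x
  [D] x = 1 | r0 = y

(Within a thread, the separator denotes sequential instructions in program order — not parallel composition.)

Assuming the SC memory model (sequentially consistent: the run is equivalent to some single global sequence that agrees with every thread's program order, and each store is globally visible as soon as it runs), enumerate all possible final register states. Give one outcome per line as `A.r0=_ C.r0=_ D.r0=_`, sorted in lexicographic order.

outcome vector order: (A.r0,C.r0,D.r0)
|SC outcomes| = 10

A.r0=0 C.r0=0 D.r0=1
A.r0=0 C.r0=0 D.r0=2
A.r0=0 C.r0=1 D.r0=0
A.r0=0 C.r0=1 D.r0=1
A.r0=0 C.r0=1 D.r0=2
A.r0=1 C.r0=0 D.r0=1
A.r0=1 C.r0=0 D.r0=2
A.r0=1 C.r0=1 D.r0=0
A.r0=1 C.r0=1 D.r0=1
A.r0=1 C.r0=1 D.r0=2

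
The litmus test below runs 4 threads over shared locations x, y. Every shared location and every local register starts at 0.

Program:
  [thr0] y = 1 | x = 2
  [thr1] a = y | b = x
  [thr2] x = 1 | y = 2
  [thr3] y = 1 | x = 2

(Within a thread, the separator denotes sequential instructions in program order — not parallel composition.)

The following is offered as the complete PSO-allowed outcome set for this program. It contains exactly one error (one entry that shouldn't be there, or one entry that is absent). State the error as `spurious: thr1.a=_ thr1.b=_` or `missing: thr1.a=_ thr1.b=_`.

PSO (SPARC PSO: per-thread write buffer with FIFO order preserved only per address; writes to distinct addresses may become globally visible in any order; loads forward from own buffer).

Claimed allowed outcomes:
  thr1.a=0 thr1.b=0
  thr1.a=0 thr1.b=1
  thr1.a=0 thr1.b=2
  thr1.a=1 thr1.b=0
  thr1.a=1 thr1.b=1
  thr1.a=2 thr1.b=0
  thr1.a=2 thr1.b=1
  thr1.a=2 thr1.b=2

missing: thr1.a=1 thr1.b=2

outcome vector order: (thr1.a,thr1.b)
PSO (9): (0,0); (0,1); (0,2); (1,0); (1,1); (1,2); (2,0); (2,1); (2,2)
PSO∖claimed = {(1,2)}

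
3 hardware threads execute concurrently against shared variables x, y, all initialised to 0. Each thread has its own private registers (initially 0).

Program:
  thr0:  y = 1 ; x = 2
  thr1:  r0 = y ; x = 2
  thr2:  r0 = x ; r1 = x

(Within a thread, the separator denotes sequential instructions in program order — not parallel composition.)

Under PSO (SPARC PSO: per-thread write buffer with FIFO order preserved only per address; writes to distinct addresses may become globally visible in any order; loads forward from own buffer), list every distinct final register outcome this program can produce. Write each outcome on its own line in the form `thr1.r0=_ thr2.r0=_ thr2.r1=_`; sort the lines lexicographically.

thr1.r0=0 thr2.r0=0 thr2.r1=0
thr1.r0=0 thr2.r0=0 thr2.r1=2
thr1.r0=0 thr2.r0=2 thr2.r1=2
thr1.r0=1 thr2.r0=0 thr2.r1=0
thr1.r0=1 thr2.r0=0 thr2.r1=2
thr1.r0=1 thr2.r0=2 thr2.r1=2

outcome vector order: (thr1.r0,thr2.r0,thr2.r1)
|PSO outcomes| = 6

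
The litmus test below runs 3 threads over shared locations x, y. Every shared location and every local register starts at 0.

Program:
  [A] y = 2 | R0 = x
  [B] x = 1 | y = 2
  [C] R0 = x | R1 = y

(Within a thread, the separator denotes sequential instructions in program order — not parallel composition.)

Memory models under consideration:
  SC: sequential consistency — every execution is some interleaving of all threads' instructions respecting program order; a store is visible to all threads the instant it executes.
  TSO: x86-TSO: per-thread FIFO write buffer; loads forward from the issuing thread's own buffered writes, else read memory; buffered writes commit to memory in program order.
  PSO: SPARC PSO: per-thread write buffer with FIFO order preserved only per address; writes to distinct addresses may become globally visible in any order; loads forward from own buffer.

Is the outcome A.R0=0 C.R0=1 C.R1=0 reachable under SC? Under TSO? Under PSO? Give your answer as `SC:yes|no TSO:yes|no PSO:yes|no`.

SC:no TSO:yes PSO:yes

outcome vector order: (A.R0,C.R0,C.R1)
SC (7): <0 0 0>; <0 0 2>; <0 1 2>; <1 0 0>; <1 0 2>; <1 1 0>; <1 1 2>
TSO (8): <0 0 0>; <0 0 2>; <0 1 0>; <0 1 2>; <1 0 0>; <1 0 2>; <1 1 0>; <1 1 2>
PSO (8): <0 0 0>; <0 0 2>; <0 1 0>; <0 1 2>; <1 0 0>; <1 0 2>; <1 1 0>; <1 1 2>
target <0 1 0> ∈ {TSO,PSO}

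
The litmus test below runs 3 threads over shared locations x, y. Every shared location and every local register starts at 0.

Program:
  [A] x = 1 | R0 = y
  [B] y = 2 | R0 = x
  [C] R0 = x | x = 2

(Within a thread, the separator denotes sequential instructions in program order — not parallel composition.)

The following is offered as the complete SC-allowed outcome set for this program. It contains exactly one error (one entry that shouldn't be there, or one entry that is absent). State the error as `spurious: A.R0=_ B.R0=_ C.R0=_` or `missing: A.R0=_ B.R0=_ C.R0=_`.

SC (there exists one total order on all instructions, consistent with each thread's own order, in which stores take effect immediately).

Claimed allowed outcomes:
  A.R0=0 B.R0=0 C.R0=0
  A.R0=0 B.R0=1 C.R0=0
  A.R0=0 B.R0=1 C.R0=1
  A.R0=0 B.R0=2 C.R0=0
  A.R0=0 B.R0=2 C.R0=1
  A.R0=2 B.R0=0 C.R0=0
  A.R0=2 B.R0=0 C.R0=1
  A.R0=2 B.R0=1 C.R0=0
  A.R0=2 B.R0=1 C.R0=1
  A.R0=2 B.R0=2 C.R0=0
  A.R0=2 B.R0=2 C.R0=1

outcome vector order: (A.R0,B.R0,C.R0)
[SC] allowed = {010 011 020 021 200 201 210 211 220 221}
claimed∖SC = {000}

spurious: A.R0=0 B.R0=0 C.R0=0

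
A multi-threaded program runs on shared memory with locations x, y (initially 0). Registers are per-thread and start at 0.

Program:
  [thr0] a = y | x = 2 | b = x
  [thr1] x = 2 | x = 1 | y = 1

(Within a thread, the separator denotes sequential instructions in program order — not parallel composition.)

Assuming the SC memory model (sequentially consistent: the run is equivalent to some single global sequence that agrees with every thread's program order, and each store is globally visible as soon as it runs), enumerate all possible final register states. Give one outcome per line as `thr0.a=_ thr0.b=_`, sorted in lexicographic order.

thr0.a=0 thr0.b=1
thr0.a=0 thr0.b=2
thr0.a=1 thr0.b=2

outcome vector order: (thr0.a,thr0.b)
|SC outcomes| = 3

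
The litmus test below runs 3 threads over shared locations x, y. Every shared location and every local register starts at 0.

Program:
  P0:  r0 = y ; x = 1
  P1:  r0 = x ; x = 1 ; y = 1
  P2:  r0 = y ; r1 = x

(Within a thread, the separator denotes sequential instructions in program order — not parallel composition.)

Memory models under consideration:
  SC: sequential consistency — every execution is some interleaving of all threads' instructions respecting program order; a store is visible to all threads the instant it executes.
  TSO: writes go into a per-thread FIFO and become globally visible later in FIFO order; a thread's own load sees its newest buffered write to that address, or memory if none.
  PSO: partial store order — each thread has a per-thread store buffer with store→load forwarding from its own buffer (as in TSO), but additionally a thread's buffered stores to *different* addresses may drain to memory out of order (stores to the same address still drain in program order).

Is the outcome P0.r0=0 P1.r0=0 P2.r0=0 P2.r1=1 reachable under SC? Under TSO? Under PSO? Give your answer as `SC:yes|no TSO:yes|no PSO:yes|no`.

SC:yes TSO:yes PSO:yes

outcome vector order: (P0.r0,P1.r0,P2.r0,P2.r1)
SC (9): 0000 0001 0011 0100 0101 0111 1000 1001 1011
TSO (9): 0000 0001 0011 0100 0101 0111 1000 1001 1011
PSO (11): 0000 0001 0010 0011 0100 0101 0111 1000 1001 1010 1011
target 0001 ∈ {SC,TSO,PSO}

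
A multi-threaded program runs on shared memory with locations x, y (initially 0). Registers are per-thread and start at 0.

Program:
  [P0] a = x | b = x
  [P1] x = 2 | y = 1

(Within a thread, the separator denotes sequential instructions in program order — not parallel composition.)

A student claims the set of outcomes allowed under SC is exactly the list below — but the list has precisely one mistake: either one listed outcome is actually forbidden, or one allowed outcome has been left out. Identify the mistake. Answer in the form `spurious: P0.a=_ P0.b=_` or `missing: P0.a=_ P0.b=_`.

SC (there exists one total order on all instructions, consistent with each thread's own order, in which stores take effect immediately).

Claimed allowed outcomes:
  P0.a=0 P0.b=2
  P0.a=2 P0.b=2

outcome vector order: (P0.a,P0.b)
SC (3): (0,0); (0,2); (2,2)
SC∖claimed = {(0,0)}

missing: P0.a=0 P0.b=0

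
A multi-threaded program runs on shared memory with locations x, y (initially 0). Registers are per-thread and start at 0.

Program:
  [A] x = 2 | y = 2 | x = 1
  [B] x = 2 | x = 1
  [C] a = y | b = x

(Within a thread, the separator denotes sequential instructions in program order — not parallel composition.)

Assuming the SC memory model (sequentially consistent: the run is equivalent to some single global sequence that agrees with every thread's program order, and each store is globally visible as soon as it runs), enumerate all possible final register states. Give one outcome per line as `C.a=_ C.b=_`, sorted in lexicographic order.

outcome vector order: (C.a,C.b)
|SC outcomes| = 5

C.a=0 C.b=0
C.a=0 C.b=1
C.a=0 C.b=2
C.a=2 C.b=1
C.a=2 C.b=2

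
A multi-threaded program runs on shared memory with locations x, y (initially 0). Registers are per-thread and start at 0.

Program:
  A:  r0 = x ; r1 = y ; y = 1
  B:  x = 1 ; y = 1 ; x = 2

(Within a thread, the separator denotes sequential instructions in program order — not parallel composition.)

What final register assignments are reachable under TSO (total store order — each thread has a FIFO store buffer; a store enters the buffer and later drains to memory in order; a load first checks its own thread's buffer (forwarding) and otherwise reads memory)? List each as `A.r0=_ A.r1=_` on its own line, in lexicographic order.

A.r0=0 A.r1=0
A.r0=0 A.r1=1
A.r0=1 A.r1=0
A.r0=1 A.r1=1
A.r0=2 A.r1=1

outcome vector order: (A.r0,A.r1)
|TSO outcomes| = 5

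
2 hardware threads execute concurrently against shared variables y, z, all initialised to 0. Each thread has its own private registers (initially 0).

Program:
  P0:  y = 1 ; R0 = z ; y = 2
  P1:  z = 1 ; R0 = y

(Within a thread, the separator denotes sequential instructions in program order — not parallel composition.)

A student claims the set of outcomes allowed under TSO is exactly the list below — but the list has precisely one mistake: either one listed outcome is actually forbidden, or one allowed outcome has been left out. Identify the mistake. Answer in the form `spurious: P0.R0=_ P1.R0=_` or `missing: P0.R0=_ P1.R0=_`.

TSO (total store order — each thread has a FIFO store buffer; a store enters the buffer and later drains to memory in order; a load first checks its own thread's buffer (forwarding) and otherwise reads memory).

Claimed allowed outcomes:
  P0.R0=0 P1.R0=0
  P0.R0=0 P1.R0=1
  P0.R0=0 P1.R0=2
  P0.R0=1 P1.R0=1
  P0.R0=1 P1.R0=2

outcome vector order: (P0.R0,P1.R0)
[TSO] allowed = {<0 0>, <0 1>, <0 2>, <1 0>, <1 1>, <1 2>}
TSO∖claimed = {<1 0>}

missing: P0.R0=1 P1.R0=0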